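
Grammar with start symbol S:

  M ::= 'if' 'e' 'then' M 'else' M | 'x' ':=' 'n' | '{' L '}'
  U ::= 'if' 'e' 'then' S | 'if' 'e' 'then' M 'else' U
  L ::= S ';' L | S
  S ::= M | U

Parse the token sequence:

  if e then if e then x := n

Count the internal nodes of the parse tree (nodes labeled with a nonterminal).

[S [U if e then [S [U if e then [S [M x := n]]]]]]

6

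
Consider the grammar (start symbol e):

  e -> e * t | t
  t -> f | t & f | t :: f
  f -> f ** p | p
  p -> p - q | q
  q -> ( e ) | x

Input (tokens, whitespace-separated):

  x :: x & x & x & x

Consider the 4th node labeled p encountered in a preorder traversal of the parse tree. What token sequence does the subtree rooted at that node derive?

x

[e [t [t [t [t [t [f [p [q x]]]] :: [f [p [q x]]]] & [f [p [q x]]]] & [f [p [q x]]]] & [f [p [q x]]]]]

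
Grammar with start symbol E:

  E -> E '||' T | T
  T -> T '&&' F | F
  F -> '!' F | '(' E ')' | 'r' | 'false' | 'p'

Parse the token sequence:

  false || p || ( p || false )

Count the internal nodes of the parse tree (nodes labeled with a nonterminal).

15

[E [E [E [T [F false]]] || [T [F p]]] || [T [F ( [E [E [T [F p]]] || [T [F false]]] )]]]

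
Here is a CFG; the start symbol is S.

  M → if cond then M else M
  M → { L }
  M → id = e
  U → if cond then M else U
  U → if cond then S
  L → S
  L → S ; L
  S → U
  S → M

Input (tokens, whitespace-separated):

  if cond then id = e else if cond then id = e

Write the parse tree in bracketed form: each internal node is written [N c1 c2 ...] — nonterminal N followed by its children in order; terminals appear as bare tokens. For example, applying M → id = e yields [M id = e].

[S [U if cond then [M id = e] else [U if cond then [S [M id = e]]]]]

S
U
if cond then M else U
if cond then id = e else U
if cond then id = e else if cond then S
if cond then id = e else if cond then M
if cond then id = e else if cond then id = e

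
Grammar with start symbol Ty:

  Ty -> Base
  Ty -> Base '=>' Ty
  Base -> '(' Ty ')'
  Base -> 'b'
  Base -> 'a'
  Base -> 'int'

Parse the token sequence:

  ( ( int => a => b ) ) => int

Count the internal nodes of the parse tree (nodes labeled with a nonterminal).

12

[Ty [Base ( [Ty [Base ( [Ty [Base int] => [Ty [Base a] => [Ty [Base b]]]] )]] )] => [Ty [Base int]]]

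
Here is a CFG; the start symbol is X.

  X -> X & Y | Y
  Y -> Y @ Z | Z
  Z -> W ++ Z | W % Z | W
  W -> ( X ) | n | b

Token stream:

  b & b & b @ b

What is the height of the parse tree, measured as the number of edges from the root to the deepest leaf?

[X [X [X [Y [Z [W b]]]] & [Y [Z [W b]]]] & [Y [Y [Z [W b]]] @ [Z [W b]]]]

6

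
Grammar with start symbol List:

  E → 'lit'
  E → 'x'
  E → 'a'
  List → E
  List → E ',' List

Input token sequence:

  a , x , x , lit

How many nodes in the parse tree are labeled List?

4

[List [E a] , [List [E x] , [List [E x] , [List [E lit]]]]]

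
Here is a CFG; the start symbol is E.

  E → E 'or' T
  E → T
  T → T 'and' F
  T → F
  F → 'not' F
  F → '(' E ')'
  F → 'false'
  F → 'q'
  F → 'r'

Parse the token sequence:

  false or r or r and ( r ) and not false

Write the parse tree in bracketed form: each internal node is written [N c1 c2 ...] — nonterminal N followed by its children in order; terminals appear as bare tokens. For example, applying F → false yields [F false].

[E [E [E [T [F false]]] or [T [F r]]] or [T [T [T [F r]] and [F ( [E [T [F r]]] )]] and [F not [F false]]]]

E
E or T
E or T or T
T or T or T
F or T or T
false or T or T
false or F or T
false or r or T
false or r or T and F
false or r or T and F and F
false or r or F and F and F
false or r or r and F and F
false or r or r and ( E ) and F
false or r or r and ( T ) and F
false or r or r and ( F ) and F
false or r or r and ( r ) and F
false or r or r and ( r ) and not F
false or r or r and ( r ) and not false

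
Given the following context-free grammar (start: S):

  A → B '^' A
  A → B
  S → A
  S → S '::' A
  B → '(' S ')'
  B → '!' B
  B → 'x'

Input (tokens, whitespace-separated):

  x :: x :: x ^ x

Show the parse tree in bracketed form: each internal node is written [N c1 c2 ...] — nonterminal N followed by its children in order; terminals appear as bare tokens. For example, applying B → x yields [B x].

S
S :: A
S :: A :: A
A :: A :: A
B :: A :: A
x :: A :: A
x :: B :: A
x :: x :: A
x :: x :: B ^ A
x :: x :: x ^ A
x :: x :: x ^ B
x :: x :: x ^ x

[S [S [S [A [B x]]] :: [A [B x]]] :: [A [B x] ^ [A [B x]]]]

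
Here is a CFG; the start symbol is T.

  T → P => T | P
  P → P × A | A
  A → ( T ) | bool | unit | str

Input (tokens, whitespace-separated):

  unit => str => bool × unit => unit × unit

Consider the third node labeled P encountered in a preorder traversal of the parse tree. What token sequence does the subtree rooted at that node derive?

[T [P [A unit]] => [T [P [A str]] => [T [P [P [A bool]] × [A unit]] => [T [P [P [A unit]] × [A unit]]]]]]

bool × unit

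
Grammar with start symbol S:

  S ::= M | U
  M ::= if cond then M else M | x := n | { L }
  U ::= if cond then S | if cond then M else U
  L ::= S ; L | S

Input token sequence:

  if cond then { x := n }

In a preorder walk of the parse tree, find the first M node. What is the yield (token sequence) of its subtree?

[S [U if cond then [S [M { [L [S [M x := n]]] }]]]]

{ x := n }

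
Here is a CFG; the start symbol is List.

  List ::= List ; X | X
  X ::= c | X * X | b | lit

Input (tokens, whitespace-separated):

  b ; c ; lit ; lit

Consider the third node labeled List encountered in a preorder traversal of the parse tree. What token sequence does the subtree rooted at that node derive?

[List [List [List [List [X b]] ; [X c]] ; [X lit]] ; [X lit]]

b ; c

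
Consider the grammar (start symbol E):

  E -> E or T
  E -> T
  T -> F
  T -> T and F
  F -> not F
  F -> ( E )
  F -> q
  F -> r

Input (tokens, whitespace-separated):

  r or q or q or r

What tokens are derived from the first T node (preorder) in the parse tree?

r

[E [E [E [E [T [F r]]] or [T [F q]]] or [T [F q]]] or [T [F r]]]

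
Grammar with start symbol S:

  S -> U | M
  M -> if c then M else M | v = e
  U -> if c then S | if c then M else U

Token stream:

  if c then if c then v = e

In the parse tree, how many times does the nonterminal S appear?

3

[S [U if c then [S [U if c then [S [M v = e]]]]]]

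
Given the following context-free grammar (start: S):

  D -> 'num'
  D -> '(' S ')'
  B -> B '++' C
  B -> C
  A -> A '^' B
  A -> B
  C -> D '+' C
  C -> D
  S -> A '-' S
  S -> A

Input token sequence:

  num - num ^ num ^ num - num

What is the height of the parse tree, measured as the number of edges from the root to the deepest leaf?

8

[S [A [B [C [D num]]]] - [S [A [A [A [B [C [D num]]]] ^ [B [C [D num]]]] ^ [B [C [D num]]]] - [S [A [B [C [D num]]]]]]]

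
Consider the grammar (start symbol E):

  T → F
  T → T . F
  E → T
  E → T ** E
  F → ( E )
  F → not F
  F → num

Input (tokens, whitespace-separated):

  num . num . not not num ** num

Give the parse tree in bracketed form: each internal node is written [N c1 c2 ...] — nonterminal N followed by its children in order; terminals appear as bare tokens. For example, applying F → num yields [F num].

[E [T [T [T [F num]] . [F num]] . [F not [F not [F num]]]] ** [E [T [F num]]]]

E
T ** E
T . F ** E
T . F . F ** E
F . F . F ** E
num . F . F ** E
num . num . F ** E
num . num . not F ** E
num . num . not not F ** E
num . num . not not num ** E
num . num . not not num ** T
num . num . not not num ** F
num . num . not not num ** num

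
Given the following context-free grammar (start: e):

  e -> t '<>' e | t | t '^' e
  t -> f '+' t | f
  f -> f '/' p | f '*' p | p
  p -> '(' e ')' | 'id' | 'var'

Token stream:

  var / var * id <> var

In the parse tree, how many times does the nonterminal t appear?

2

[e [t [f [f [f [p var]] / [p var]] * [p id]]] <> [e [t [f [p var]]]]]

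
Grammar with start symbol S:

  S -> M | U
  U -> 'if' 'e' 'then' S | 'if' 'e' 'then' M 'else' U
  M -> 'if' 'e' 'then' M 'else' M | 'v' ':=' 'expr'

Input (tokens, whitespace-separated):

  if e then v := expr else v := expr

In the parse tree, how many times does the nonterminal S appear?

1

[S [M if e then [M v := expr] else [M v := expr]]]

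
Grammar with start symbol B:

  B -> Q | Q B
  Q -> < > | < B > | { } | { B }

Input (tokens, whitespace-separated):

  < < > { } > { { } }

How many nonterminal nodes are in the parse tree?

[B [Q < [B [Q < >] [B [Q { }]]] >] [B [Q { [B [Q { }]] }]]]

10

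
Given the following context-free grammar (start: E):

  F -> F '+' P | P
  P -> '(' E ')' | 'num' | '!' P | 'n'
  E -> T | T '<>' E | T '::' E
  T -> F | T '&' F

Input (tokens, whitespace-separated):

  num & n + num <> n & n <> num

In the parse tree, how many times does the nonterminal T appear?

[E [T [T [F [P num]]] & [F [F [P n]] + [P num]]] <> [E [T [T [F [P n]]] & [F [P n]]] <> [E [T [F [P num]]]]]]

5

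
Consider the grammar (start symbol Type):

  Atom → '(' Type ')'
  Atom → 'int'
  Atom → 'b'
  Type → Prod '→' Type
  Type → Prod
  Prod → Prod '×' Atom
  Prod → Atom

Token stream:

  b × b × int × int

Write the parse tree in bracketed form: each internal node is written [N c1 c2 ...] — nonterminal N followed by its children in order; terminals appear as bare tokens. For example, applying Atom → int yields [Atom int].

Type
Prod
Prod × Atom
Prod × Atom × Atom
Prod × Atom × Atom × Atom
Atom × Atom × Atom × Atom
b × Atom × Atom × Atom
b × b × Atom × Atom
b × b × int × Atom
b × b × int × int

[Type [Prod [Prod [Prod [Prod [Atom b]] × [Atom b]] × [Atom int]] × [Atom int]]]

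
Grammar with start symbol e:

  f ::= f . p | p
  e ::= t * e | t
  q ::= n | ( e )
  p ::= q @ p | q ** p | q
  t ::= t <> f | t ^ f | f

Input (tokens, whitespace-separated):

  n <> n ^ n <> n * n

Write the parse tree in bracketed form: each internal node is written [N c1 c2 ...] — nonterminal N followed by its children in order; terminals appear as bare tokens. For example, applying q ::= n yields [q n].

[e [t [t [t [t [f [p [q n]]]] <> [f [p [q n]]]] ^ [f [p [q n]]]] <> [f [p [q n]]]] * [e [t [f [p [q n]]]]]]

e
t * e
t <> f * e
t ^ f <> f * e
t <> f ^ f <> f * e
f <> f ^ f <> f * e
p <> f ^ f <> f * e
q <> f ^ f <> f * e
n <> f ^ f <> f * e
n <> p ^ f <> f * e
n <> q ^ f <> f * e
n <> n ^ f <> f * e
n <> n ^ p <> f * e
n <> n ^ q <> f * e
n <> n ^ n <> f * e
n <> n ^ n <> p * e
n <> n ^ n <> q * e
n <> n ^ n <> n * e
n <> n ^ n <> n * t
n <> n ^ n <> n * f
n <> n ^ n <> n * p
n <> n ^ n <> n * q
n <> n ^ n <> n * n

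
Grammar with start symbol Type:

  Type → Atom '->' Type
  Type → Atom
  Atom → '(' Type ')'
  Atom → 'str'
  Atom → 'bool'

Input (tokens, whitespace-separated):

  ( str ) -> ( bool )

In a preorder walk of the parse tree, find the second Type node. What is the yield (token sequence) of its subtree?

[Type [Atom ( [Type [Atom str]] )] -> [Type [Atom ( [Type [Atom bool]] )]]]

str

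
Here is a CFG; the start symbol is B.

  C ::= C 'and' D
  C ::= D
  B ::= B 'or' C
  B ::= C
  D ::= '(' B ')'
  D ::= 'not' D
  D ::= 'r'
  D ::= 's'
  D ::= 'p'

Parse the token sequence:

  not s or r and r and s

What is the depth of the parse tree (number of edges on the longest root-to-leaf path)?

[B [B [C [D not [D s]]]] or [C [C [C [D r]] and [D r]] and [D s]]]

5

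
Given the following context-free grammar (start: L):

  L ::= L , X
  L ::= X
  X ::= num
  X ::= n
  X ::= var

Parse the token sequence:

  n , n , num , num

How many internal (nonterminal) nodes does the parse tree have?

8

[L [L [L [L [X n]] , [X n]] , [X num]] , [X num]]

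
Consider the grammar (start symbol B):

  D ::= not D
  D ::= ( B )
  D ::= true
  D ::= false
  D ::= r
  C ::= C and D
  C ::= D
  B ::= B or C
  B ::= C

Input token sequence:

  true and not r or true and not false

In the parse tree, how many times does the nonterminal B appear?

2

[B [B [C [C [D true]] and [D not [D r]]]] or [C [C [D true]] and [D not [D false]]]]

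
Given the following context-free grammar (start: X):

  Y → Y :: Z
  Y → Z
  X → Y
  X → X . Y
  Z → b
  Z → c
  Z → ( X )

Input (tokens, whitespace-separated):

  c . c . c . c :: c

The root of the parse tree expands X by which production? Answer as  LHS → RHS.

[X [X [X [X [Y [Z c]]] . [Y [Z c]]] . [Y [Z c]]] . [Y [Y [Z c]] :: [Z c]]]

X → X . Y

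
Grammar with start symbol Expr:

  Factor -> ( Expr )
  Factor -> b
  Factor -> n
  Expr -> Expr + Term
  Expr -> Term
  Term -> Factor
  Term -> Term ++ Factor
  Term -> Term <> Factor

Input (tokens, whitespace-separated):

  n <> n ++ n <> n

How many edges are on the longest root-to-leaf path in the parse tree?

[Expr [Term [Term [Term [Term [Factor n]] <> [Factor n]] ++ [Factor n]] <> [Factor n]]]

6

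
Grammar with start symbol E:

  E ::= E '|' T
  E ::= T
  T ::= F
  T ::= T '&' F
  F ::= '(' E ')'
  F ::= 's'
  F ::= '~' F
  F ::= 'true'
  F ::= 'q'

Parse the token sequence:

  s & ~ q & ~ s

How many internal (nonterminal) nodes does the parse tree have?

[E [T [T [T [F s]] & [F ~ [F q]]] & [F ~ [F s]]]]

9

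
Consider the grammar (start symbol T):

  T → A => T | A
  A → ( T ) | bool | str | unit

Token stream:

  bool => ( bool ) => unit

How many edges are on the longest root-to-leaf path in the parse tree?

[T [A bool] => [T [A ( [T [A bool]] )] => [T [A unit]]]]

5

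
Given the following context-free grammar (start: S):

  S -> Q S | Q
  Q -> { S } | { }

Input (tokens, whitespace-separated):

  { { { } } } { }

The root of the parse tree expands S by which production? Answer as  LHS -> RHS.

[S [Q { [S [Q { [S [Q { }]] }]] }] [S [Q { }]]]

S -> Q S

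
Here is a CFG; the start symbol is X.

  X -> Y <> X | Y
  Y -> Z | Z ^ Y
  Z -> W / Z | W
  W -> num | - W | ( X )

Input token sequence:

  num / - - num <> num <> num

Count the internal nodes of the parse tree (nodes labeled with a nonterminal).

16

[X [Y [Z [W num] / [Z [W - [W - [W num]]]]]] <> [X [Y [Z [W num]]] <> [X [Y [Z [W num]]]]]]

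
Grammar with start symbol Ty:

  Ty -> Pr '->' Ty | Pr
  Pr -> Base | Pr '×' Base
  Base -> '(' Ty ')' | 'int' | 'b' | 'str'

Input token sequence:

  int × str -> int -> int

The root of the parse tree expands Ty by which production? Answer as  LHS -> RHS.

[Ty [Pr [Pr [Base int]] × [Base str]] -> [Ty [Pr [Base int]] -> [Ty [Pr [Base int]]]]]

Ty -> Pr '->' Ty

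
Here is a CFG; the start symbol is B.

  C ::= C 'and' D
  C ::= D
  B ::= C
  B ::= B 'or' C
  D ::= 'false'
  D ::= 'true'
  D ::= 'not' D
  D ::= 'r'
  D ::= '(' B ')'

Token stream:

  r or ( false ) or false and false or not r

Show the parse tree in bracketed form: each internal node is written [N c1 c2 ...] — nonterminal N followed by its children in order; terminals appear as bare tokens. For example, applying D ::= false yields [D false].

[B [B [B [B [C [D r]]] or [C [D ( [B [C [D false]]] )]]] or [C [C [D false]] and [D false]]] or [C [D not [D r]]]]

B
B or C
B or C or C
B or C or C or C
C or C or C or C
D or C or C or C
r or C or C or C
r or D or C or C
r or ( B ) or C or C
r or ( C ) or C or C
r or ( D ) or C or C
r or ( false ) or C or C
r or ( false ) or C and D or C
r or ( false ) or D and D or C
r or ( false ) or false and D or C
r or ( false ) or false and false or C
r or ( false ) or false and false or D
r or ( false ) or false and false or not D
r or ( false ) or false and false or not r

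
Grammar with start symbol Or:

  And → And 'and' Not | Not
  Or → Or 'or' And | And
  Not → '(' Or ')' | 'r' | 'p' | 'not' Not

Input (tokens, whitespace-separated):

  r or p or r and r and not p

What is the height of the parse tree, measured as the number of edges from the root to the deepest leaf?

5

[Or [Or [Or [And [Not r]]] or [And [Not p]]] or [And [And [And [Not r]] and [Not r]] and [Not not [Not p]]]]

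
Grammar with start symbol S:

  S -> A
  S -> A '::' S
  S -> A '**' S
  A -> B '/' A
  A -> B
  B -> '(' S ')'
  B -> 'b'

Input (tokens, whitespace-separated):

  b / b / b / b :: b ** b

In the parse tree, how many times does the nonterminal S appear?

3

[S [A [B b] / [A [B b] / [A [B b] / [A [B b]]]]] :: [S [A [B b]] ** [S [A [B b]]]]]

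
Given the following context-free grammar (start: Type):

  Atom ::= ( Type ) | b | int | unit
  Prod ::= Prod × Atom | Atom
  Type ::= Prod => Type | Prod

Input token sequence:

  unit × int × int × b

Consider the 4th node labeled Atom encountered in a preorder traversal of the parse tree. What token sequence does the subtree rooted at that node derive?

[Type [Prod [Prod [Prod [Prod [Atom unit]] × [Atom int]] × [Atom int]] × [Atom b]]]

b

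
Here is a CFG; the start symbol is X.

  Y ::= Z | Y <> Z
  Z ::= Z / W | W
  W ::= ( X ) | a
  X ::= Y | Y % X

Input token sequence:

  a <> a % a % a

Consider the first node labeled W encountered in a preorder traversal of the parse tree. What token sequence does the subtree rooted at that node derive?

[X [Y [Y [Z [W a]]] <> [Z [W a]]] % [X [Y [Z [W a]]] % [X [Y [Z [W a]]]]]]

a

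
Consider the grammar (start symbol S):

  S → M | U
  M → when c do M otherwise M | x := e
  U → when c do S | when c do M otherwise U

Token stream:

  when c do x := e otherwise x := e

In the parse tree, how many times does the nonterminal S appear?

1

[S [M when c do [M x := e] otherwise [M x := e]]]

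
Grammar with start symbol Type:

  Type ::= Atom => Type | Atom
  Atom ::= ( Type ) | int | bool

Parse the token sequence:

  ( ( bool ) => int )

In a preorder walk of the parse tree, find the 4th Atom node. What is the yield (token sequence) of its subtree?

int

[Type [Atom ( [Type [Atom ( [Type [Atom bool]] )] => [Type [Atom int]]] )]]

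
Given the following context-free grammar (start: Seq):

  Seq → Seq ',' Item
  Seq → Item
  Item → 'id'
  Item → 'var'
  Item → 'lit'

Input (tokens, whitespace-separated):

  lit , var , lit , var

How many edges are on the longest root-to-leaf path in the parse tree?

[Seq [Seq [Seq [Seq [Item lit]] , [Item var]] , [Item lit]] , [Item var]]

5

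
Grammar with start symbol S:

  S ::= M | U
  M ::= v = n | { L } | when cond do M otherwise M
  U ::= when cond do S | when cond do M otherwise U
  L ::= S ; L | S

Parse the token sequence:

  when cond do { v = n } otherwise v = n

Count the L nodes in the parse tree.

[S [M when cond do [M { [L [S [M v = n]]] }] otherwise [M v = n]]]

1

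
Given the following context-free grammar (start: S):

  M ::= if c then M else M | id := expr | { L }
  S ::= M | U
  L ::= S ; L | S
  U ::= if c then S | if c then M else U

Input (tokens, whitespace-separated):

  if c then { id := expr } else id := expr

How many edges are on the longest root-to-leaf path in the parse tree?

6

[S [M if c then [M { [L [S [M id := expr]]] }] else [M id := expr]]]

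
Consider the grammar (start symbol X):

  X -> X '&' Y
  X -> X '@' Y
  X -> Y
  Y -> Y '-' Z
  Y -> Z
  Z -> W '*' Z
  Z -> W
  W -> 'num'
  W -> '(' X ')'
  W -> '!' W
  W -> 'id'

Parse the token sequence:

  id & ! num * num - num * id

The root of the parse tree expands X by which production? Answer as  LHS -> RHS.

X -> X '&' Y

[X [X [Y [Z [W id]]]] & [Y [Y [Z [W ! [W num]] * [Z [W num]]]] - [Z [W num] * [Z [W id]]]]]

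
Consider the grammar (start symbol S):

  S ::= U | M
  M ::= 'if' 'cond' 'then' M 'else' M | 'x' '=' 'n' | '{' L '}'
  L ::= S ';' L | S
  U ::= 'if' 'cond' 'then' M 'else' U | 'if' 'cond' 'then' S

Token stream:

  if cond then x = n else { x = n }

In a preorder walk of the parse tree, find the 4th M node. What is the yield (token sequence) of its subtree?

[S [M if cond then [M x = n] else [M { [L [S [M x = n]]] }]]]

x = n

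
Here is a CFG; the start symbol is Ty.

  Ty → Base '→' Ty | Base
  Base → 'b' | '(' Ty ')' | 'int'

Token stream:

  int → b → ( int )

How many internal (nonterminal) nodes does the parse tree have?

8

[Ty [Base int] → [Ty [Base b] → [Ty [Base ( [Ty [Base int]] )]]]]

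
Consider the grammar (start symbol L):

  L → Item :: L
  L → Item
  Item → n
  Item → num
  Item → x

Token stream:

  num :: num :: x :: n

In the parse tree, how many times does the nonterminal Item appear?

4

[L [Item num] :: [L [Item num] :: [L [Item x] :: [L [Item n]]]]]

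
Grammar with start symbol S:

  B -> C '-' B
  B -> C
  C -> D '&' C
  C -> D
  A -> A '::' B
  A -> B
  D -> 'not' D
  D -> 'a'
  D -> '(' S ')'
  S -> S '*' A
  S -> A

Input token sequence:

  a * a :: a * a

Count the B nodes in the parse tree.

4

[S [S [S [A [B [C [D a]]]]] * [A [A [B [C [D a]]]] :: [B [C [D a]]]]] * [A [B [C [D a]]]]]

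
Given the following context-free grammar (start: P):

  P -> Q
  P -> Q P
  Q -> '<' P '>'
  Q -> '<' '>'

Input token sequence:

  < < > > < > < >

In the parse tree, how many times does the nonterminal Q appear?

[P [Q < [P [Q < >]] >] [P [Q < >] [P [Q < >]]]]

4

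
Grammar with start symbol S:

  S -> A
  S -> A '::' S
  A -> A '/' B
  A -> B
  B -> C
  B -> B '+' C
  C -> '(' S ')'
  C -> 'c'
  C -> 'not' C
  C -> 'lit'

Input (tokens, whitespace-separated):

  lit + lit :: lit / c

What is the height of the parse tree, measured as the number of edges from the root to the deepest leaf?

[S [A [B [B [C lit]] + [C lit]]] :: [S [A [A [B [C lit]]] / [B [C c]]]]]

6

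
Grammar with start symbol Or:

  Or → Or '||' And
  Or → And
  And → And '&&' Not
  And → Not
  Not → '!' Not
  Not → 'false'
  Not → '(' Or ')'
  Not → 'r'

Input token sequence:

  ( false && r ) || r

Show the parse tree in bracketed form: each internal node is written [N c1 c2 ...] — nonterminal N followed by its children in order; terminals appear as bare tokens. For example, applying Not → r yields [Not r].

Or
Or || And
And || And
Not || And
( Or ) || And
( And ) || And
( And && Not ) || And
( Not && Not ) || And
( false && Not ) || And
( false && r ) || And
( false && r ) || Not
( false && r ) || r

[Or [Or [And [Not ( [Or [And [And [Not false]] && [Not r]]] )]]] || [And [Not r]]]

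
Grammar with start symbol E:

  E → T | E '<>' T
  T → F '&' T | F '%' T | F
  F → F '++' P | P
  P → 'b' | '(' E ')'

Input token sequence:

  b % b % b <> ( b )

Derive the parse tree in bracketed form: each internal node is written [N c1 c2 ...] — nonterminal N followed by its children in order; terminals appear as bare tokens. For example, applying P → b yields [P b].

E
E <> T
T <> T
F % T <> T
P % T <> T
b % T <> T
b % F % T <> T
b % P % T <> T
b % b % T <> T
b % b % F <> T
b % b % P <> T
b % b % b <> T
b % b % b <> F
b % b % b <> P
b % b % b <> ( E )
b % b % b <> ( T )
b % b % b <> ( F )
b % b % b <> ( P )
b % b % b <> ( b )

[E [E [T [F [P b]] % [T [F [P b]] % [T [F [P b]]]]]] <> [T [F [P ( [E [T [F [P b]]]] )]]]]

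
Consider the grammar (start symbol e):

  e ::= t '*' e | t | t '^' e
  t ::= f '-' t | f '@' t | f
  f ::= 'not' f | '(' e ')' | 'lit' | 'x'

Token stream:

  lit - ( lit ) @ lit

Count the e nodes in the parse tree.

2

[e [t [f lit] - [t [f ( [e [t [f lit]]] )] @ [t [f lit]]]]]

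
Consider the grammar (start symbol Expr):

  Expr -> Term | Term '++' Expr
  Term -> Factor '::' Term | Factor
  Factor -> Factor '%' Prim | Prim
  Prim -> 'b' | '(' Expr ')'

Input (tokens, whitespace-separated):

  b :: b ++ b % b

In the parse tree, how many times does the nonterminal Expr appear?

2

[Expr [Term [Factor [Prim b]] :: [Term [Factor [Prim b]]]] ++ [Expr [Term [Factor [Factor [Prim b]] % [Prim b]]]]]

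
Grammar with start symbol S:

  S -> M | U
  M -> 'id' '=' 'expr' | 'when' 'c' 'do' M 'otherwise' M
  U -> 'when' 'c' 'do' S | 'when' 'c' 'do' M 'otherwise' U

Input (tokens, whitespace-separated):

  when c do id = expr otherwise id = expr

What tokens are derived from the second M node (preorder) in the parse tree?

id = expr

[S [M when c do [M id = expr] otherwise [M id = expr]]]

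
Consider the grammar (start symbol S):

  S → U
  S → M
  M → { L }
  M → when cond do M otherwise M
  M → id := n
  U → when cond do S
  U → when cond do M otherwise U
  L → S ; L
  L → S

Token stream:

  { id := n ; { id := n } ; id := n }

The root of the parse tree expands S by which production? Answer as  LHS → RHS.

S → M

[S [M { [L [S [M id := n]] ; [L [S [M { [L [S [M id := n]]] }]] ; [L [S [M id := n]]]]] }]]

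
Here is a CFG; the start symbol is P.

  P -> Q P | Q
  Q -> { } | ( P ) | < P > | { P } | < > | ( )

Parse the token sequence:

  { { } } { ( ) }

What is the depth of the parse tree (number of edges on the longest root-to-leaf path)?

[P [Q { [P [Q { }]] }] [P [Q { [P [Q ( )]] }]]]

5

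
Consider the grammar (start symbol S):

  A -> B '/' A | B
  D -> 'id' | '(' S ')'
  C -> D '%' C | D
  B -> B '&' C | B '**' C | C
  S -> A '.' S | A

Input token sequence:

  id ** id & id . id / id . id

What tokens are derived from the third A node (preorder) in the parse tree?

id

[S [A [B [B [B [C [D id]]] ** [C [D id]]] & [C [D id]]]] . [S [A [B [C [D id]]] / [A [B [C [D id]]]]] . [S [A [B [C [D id]]]]]]]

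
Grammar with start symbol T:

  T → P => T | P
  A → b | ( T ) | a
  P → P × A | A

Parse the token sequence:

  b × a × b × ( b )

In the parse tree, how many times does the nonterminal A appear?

[T [P [P [P [P [A b]] × [A a]] × [A b]] × [A ( [T [P [A b]]] )]]]

5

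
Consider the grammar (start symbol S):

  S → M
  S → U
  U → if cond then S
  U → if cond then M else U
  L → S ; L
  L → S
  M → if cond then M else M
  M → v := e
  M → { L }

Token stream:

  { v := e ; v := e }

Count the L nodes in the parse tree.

2

[S [M { [L [S [M v := e]] ; [L [S [M v := e]]]] }]]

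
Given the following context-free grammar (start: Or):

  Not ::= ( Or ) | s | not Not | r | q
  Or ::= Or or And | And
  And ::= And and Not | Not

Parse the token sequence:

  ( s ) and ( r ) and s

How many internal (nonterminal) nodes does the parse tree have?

13

[Or [And [And [And [Not ( [Or [And [Not s]]] )]] and [Not ( [Or [And [Not r]]] )]] and [Not s]]]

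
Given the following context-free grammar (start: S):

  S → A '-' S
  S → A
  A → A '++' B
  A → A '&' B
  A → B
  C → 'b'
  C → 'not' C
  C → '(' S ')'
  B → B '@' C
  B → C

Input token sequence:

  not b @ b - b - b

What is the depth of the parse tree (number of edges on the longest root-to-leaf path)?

6

[S [A [B [B [C not [C b]]] @ [C b]]] - [S [A [B [C b]]] - [S [A [B [C b]]]]]]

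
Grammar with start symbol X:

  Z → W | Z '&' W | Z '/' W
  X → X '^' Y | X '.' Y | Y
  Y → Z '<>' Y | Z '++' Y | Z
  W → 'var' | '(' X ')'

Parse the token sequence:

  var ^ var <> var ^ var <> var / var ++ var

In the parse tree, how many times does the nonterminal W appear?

[X [X [X [Y [Z [W var]]]] ^ [Y [Z [W var]] <> [Y [Z [W var]]]]] ^ [Y [Z [W var]] <> [Y [Z [Z [W var]] / [W var]] ++ [Y [Z [W var]]]]]]

7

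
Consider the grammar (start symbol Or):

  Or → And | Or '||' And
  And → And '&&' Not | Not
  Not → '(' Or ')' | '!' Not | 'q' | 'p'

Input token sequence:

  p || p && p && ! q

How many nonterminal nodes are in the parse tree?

11

[Or [Or [And [Not p]]] || [And [And [And [Not p]] && [Not p]] && [Not ! [Not q]]]]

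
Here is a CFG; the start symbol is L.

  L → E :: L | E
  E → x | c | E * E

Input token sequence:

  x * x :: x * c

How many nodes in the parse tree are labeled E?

[L [E [E x] * [E x]] :: [L [E [E x] * [E c]]]]

6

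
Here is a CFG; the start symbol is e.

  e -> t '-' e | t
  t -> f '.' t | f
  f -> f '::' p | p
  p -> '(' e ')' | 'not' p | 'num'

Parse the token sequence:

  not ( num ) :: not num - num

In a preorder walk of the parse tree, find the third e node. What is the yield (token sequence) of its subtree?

num

[e [t [f [f [p not [p ( [e [t [f [p num]]]] )]]] :: [p not [p num]]]] - [e [t [f [p num]]]]]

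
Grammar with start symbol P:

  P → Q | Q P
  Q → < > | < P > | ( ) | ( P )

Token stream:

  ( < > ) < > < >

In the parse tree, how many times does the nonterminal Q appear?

[P [Q ( [P [Q < >]] )] [P [Q < >] [P [Q < >]]]]

4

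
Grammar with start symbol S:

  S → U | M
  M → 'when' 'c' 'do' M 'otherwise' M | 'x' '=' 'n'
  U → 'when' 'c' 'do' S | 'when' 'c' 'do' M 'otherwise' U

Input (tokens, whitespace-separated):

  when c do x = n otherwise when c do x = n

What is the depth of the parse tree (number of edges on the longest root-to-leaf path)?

5

[S [U when c do [M x = n] otherwise [U when c do [S [M x = n]]]]]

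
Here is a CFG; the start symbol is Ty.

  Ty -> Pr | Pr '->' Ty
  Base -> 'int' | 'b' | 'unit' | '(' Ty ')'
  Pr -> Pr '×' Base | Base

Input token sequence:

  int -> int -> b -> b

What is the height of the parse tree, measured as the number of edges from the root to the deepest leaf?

[Ty [Pr [Base int]] -> [Ty [Pr [Base int]] -> [Ty [Pr [Base b]] -> [Ty [Pr [Base b]]]]]]

6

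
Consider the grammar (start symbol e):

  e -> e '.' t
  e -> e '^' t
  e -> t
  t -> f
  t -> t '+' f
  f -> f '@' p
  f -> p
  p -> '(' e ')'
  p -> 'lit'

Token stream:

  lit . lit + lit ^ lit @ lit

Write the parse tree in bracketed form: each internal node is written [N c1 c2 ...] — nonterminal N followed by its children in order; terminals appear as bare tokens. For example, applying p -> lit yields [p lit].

e
e ^ t
e . t ^ t
t . t ^ t
f . t ^ t
p . t ^ t
lit . t ^ t
lit . t + f ^ t
lit . f + f ^ t
lit . p + f ^ t
lit . lit + f ^ t
lit . lit + p ^ t
lit . lit + lit ^ t
lit . lit + lit ^ f
lit . lit + lit ^ f @ p
lit . lit + lit ^ p @ p
lit . lit + lit ^ lit @ p
lit . lit + lit ^ lit @ lit

[e [e [e [t [f [p lit]]]] . [t [t [f [p lit]]] + [f [p lit]]]] ^ [t [f [f [p lit]] @ [p lit]]]]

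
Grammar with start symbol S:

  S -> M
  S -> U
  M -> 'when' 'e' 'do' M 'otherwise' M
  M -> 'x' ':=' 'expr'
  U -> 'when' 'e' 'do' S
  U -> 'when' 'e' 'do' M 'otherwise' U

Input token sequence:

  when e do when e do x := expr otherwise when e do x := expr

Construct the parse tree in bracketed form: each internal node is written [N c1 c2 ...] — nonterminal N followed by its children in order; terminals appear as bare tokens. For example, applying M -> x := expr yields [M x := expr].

S
U
when e do S
when e do U
when e do when e do M otherwise U
when e do when e do x := expr otherwise U
when e do when e do x := expr otherwise when e do S
when e do when e do x := expr otherwise when e do M
when e do when e do x := expr otherwise when e do x := expr

[S [U when e do [S [U when e do [M x := expr] otherwise [U when e do [S [M x := expr]]]]]]]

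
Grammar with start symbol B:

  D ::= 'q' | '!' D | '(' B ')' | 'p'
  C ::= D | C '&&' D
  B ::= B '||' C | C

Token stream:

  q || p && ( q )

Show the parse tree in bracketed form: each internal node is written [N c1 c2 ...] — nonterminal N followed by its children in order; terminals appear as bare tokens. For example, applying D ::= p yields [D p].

[B [B [C [D q]]] || [C [C [D p]] && [D ( [B [C [D q]]] )]]]

B
B || C
C || C
D || C
q || C
q || C && D
q || D && D
q || p && D
q || p && ( B )
q || p && ( C )
q || p && ( D )
q || p && ( q )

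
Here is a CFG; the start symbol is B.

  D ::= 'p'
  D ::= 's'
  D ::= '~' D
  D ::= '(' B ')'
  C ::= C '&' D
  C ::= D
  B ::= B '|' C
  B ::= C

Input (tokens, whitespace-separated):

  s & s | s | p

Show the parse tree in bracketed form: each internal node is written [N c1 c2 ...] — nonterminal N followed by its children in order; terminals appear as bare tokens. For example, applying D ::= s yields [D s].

B
B | C
B | C | C
C | C | C
C & D | C | C
D & D | C | C
s & D | C | C
s & s | C | C
s & s | D | C
s & s | s | C
s & s | s | D
s & s | s | p

[B [B [B [C [C [D s]] & [D s]]] | [C [D s]]] | [C [D p]]]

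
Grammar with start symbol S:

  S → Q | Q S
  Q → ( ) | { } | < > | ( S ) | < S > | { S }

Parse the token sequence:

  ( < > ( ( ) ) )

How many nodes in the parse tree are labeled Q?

4

[S [Q ( [S [Q < >] [S [Q ( [S [Q ( )]] )]]] )]]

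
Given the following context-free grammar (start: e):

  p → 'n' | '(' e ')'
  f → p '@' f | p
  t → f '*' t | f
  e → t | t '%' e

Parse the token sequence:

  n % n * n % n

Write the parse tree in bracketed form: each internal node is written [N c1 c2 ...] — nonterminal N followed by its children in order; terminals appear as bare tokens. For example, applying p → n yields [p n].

e
t % e
f % e
p % e
n % e
n % t % e
n % f * t % e
n % p * t % e
n % n * t % e
n % n * f % e
n % n * p % e
n % n * n % e
n % n * n % t
n % n * n % f
n % n * n % p
n % n * n % n

[e [t [f [p n]]] % [e [t [f [p n]] * [t [f [p n]]]] % [e [t [f [p n]]]]]]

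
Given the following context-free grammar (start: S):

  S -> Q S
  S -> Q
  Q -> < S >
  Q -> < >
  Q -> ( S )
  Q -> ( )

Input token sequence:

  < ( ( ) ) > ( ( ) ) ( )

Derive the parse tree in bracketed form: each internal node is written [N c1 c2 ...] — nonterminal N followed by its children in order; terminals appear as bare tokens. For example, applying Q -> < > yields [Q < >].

[S [Q < [S [Q ( [S [Q ( )]] )]] >] [S [Q ( [S [Q ( )]] )] [S [Q ( )]]]]

S
Q S
< S > S
< Q > S
< ( S ) > S
< ( Q ) > S
< ( ( ) ) > S
< ( ( ) ) > Q S
< ( ( ) ) > ( S ) S
< ( ( ) ) > ( Q ) S
< ( ( ) ) > ( ( ) ) S
< ( ( ) ) > ( ( ) ) Q
< ( ( ) ) > ( ( ) ) ( )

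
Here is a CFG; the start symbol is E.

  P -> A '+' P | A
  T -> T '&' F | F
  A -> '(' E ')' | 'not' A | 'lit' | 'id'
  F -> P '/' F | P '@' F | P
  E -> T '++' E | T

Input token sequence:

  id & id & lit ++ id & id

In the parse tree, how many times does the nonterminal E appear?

2

[E [T [T [T [F [P [A id]]]] & [F [P [A id]]]] & [F [P [A lit]]]] ++ [E [T [T [F [P [A id]]]] & [F [P [A id]]]]]]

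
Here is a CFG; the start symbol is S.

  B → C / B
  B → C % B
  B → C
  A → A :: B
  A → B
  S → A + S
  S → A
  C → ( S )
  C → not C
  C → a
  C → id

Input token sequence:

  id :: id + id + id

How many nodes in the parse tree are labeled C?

4

[S [A [A [B [C id]]] :: [B [C id]]] + [S [A [B [C id]]] + [S [A [B [C id]]]]]]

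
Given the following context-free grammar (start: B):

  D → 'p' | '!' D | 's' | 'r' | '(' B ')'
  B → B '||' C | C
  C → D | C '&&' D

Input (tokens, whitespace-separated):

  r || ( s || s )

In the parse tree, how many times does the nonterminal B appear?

4

[B [B [C [D r]]] || [C [D ( [B [B [C [D s]]] || [C [D s]]] )]]]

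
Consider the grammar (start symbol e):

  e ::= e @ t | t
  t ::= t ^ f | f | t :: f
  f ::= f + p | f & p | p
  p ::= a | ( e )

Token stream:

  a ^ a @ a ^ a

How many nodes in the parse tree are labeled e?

[e [e [t [t [f [p a]]] ^ [f [p a]]]] @ [t [t [f [p a]]] ^ [f [p a]]]]

2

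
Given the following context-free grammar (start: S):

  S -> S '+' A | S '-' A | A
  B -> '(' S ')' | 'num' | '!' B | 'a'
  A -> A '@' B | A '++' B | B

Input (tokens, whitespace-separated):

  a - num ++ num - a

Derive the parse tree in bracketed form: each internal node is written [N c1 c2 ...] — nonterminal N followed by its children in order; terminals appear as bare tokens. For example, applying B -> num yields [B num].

S
S - A
S - A - A
A - A - A
B - A - A
a - A - A
a - A ++ B - A
a - B ++ B - A
a - num ++ B - A
a - num ++ num - A
a - num ++ num - B
a - num ++ num - a

[S [S [S [A [B a]]] - [A [A [B num]] ++ [B num]]] - [A [B a]]]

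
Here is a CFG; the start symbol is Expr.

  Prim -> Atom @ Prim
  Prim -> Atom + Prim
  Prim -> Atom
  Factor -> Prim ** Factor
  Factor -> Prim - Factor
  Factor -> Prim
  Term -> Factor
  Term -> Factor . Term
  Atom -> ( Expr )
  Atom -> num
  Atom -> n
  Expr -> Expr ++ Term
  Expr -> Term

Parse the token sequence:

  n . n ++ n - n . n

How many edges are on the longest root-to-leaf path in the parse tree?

[Expr [Expr [Term [Factor [Prim [Atom n]]] . [Term [Factor [Prim [Atom n]]]]]] ++ [Term [Factor [Prim [Atom n]] - [Factor [Prim [Atom n]]]] . [Term [Factor [Prim [Atom n]]]]]]

7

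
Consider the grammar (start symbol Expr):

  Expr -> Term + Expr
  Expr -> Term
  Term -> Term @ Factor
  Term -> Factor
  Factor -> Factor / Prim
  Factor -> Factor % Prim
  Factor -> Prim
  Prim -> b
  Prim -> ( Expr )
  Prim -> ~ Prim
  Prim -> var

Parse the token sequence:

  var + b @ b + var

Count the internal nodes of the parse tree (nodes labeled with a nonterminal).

15

[Expr [Term [Factor [Prim var]]] + [Expr [Term [Term [Factor [Prim b]]] @ [Factor [Prim b]]] + [Expr [Term [Factor [Prim var]]]]]]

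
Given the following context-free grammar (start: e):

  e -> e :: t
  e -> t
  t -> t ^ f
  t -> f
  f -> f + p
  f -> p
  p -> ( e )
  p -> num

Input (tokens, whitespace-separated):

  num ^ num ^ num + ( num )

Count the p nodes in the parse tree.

[e [t [t [t [f [p num]]] ^ [f [p num]]] ^ [f [f [p num]] + [p ( [e [t [f [p num]]]] )]]]]

5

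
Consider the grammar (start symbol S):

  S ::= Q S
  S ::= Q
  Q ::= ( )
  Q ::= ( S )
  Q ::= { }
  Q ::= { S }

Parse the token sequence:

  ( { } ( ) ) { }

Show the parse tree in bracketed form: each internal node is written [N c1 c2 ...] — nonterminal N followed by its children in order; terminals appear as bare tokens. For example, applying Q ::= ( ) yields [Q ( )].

S
Q S
( S ) S
( Q S ) S
( { } S ) S
( { } Q ) S
( { } ( ) ) S
( { } ( ) ) Q
( { } ( ) ) { }

[S [Q ( [S [Q { }] [S [Q ( )]]] )] [S [Q { }]]]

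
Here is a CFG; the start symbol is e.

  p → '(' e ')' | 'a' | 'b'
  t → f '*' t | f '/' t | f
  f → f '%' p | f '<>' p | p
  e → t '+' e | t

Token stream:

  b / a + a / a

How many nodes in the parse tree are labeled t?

[e [t [f [p b]] / [t [f [p a]]]] + [e [t [f [p a]] / [t [f [p a]]]]]]

4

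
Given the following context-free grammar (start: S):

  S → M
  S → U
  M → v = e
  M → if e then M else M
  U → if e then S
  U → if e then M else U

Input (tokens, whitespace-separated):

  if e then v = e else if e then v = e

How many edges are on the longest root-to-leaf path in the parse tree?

5

[S [U if e then [M v = e] else [U if e then [S [M v = e]]]]]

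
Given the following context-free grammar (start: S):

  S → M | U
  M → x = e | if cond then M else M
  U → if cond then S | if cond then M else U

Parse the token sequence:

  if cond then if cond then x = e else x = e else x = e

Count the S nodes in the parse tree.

1

[S [M if cond then [M if cond then [M x = e] else [M x = e]] else [M x = e]]]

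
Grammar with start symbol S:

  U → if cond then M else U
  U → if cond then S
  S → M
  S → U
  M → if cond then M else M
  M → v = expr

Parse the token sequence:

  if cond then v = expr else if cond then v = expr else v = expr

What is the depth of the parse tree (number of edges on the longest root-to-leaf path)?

4

[S [M if cond then [M v = expr] else [M if cond then [M v = expr] else [M v = expr]]]]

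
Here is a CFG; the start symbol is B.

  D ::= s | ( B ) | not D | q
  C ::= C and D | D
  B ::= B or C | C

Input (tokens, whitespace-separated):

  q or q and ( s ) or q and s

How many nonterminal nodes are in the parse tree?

[B [B [B [C [D q]]] or [C [C [D q]] and [D ( [B [C [D s]]] )]]] or [C [C [D q]] and [D s]]]

16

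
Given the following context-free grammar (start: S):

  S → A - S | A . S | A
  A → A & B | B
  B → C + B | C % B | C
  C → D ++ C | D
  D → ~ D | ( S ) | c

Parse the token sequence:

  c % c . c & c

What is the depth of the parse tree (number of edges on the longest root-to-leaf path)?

7

[S [A [B [C [D c]] % [B [C [D c]]]]] . [S [A [A [B [C [D c]]]] & [B [C [D c]]]]]]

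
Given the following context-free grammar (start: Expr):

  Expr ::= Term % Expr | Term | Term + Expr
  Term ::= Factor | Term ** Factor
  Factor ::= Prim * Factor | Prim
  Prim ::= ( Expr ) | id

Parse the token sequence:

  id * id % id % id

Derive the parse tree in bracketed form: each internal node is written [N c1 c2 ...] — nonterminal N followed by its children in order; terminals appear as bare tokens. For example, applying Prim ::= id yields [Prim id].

[Expr [Term [Factor [Prim id] * [Factor [Prim id]]]] % [Expr [Term [Factor [Prim id]]] % [Expr [Term [Factor [Prim id]]]]]]

Expr
Term % Expr
Factor % Expr
Prim * Factor % Expr
id * Factor % Expr
id * Prim % Expr
id * id % Expr
id * id % Term % Expr
id * id % Factor % Expr
id * id % Prim % Expr
id * id % id % Expr
id * id % id % Term
id * id % id % Factor
id * id % id % Prim
id * id % id % id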